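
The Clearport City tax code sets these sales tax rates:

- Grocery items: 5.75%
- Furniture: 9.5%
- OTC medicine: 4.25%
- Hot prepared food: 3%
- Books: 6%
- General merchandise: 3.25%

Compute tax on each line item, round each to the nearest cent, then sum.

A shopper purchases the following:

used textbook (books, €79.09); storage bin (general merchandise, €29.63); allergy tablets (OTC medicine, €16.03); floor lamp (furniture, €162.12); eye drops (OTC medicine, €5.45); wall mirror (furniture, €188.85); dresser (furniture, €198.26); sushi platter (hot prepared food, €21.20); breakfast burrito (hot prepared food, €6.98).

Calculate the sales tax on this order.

Used textbook €79.09: books → 6% → €4.75
Storage bin €29.63: general merchandise → 3.25% → €0.96
Allergy tablets €16.03: OTC medicine → 4.25% → €0.68
Floor lamp €162.12: furniture → 9.5% → €15.40
Eye drops €5.45: OTC medicine → 4.25% → €0.23
Wall mirror €188.85: furniture → 9.5% → €17.94
Dresser €198.26: furniture → 9.5% → €18.83
Sushi platter €21.20: hot prepared food → 3% → €0.64
Breakfast burrito €6.98: hot prepared food → 3% → €0.21
Total tax = €4.75 + €0.96 + €0.68 + €15.40 + €0.23 + €17.94 + €18.83 + €0.64 + €0.21 = €59.64

€59.64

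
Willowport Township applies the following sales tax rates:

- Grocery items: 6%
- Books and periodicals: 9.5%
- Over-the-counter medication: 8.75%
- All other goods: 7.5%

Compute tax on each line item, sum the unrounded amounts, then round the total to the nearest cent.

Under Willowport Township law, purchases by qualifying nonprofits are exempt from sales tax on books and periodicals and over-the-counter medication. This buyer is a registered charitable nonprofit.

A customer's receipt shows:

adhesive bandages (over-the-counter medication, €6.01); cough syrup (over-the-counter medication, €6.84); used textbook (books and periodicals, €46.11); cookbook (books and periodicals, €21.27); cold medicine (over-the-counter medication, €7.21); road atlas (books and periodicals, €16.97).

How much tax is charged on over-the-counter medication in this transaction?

€0.00

Adhesive bandages €6.01: over-the-counter medication, buyer-exempt → 0% → €0.00
Cough syrup €6.84: over-the-counter medication, buyer-exempt → 0% → €0.00
Cold medicine €7.21: over-the-counter medication, buyer-exempt → 0% → €0.00
Tax on over-the-counter medication: unrounded sum = €0.00 → €0.00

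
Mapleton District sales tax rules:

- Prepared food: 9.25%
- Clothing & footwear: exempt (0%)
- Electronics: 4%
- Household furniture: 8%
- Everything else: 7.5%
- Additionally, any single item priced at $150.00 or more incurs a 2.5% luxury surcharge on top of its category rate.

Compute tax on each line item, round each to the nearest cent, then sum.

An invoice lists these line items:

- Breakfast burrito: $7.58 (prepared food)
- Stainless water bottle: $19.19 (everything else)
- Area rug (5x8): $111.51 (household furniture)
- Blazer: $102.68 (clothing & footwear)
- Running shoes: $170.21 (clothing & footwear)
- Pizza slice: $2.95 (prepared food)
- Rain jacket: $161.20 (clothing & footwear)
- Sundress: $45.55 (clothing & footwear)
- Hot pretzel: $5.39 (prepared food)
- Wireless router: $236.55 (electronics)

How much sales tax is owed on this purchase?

$35.50

Breakfast burrito $7.58: prepared food → 9.25% → $0.70
Stainless water bottle $19.19: everything else → 7.5% → $1.44
Area rug (5x8) $111.51: household furniture → 8% → $8.92
Blazer $102.68: clothing & footwear → 0% → $0.00
Running shoes $170.21: clothing & footwear → 0% + 2.5% surcharge = 2.5% → $4.26
Pizza slice $2.95: prepared food → 9.25% → $0.27
Rain jacket $161.20: clothing & footwear → 0% + 2.5% surcharge = 2.5% → $4.03
Sundress $45.55: clothing & footwear → 0% → $0.00
Hot pretzel $5.39: prepared food → 9.25% → $0.50
Wireless router $236.55: electronics → 4% + 2.5% surcharge = 6.5% → $15.38
Total tax = $0.70 + $1.44 + $8.92 + $4.26 + $0.27 + $4.03 + $0.50 + $15.38 = $35.50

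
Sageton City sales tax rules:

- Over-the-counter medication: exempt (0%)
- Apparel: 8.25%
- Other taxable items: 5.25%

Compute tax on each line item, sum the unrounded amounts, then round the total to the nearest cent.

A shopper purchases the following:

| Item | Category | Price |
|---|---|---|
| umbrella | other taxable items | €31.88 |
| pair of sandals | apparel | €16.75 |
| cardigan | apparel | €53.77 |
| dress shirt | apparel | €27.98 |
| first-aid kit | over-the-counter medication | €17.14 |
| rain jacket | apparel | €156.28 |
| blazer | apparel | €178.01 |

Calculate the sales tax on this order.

Umbrella €31.88: other taxable items → 5.25% → €1.6737
Pair of sandals €16.75: apparel → 8.25% → €1.381875
Cardigan €53.77: apparel → 8.25% → €4.436025
Dress shirt €27.98: apparel → 8.25% → €2.30835
First-aid kit €17.14: over-the-counter medication → 0% → €0.00
Rain jacket €156.28: apparel → 8.25% → €12.8931
Blazer €178.01: apparel → 8.25% → €14.685825
Unrounded tax sum = €37.378875 → €37.38

€37.38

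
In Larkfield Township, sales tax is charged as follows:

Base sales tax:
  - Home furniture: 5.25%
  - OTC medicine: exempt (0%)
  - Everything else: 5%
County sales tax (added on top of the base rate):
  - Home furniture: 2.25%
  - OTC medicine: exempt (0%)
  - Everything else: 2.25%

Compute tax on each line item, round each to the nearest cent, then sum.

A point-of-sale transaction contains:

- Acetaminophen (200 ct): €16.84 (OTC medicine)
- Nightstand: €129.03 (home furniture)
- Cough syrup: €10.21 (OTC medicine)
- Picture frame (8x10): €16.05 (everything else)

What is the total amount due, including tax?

Acetaminophen (200 ct) €16.84: OTC medicine → 0% + 0% county = 0% → €0.00
Nightstand €129.03: home furniture → 5.25% + 2.25% county = 7.5% → €9.68
Cough syrup €10.21: OTC medicine → 0% + 0% county = 0% → €0.00
Picture frame (8x10) €16.05: everything else → 5% + 2.25% county = 7.25% → €1.16
Subtotal = €172.13; tax = €10.84; total due = €182.97

€182.97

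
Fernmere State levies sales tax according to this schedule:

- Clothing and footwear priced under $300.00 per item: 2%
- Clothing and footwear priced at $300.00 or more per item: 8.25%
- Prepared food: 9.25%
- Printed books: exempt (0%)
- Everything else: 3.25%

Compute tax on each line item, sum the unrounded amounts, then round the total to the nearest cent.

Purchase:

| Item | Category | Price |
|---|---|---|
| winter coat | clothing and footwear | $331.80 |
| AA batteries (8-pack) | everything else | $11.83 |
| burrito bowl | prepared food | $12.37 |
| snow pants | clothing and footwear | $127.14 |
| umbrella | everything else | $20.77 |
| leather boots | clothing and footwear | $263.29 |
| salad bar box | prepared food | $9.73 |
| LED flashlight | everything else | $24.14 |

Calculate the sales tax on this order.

Winter coat $331.80: clothing and footwear, $300.00 or more → 8.25% → $27.3735
AA batteries (8-pack) $11.83: everything else → 3.25% → $0.384475
Burrito bowl $12.37: prepared food → 9.25% → $1.144225
Snow pants $127.14: clothing and footwear, under $300.00 → 2% → $2.5428
Umbrella $20.77: everything else → 3.25% → $0.675025
Leather boots $263.29: clothing and footwear, under $300.00 → 2% → $5.2658
Salad bar box $9.73: prepared food → 9.25% → $0.900025
LED flashlight $24.14: everything else → 3.25% → $0.78455
Unrounded tax sum = $39.0704 → $39.07

$39.07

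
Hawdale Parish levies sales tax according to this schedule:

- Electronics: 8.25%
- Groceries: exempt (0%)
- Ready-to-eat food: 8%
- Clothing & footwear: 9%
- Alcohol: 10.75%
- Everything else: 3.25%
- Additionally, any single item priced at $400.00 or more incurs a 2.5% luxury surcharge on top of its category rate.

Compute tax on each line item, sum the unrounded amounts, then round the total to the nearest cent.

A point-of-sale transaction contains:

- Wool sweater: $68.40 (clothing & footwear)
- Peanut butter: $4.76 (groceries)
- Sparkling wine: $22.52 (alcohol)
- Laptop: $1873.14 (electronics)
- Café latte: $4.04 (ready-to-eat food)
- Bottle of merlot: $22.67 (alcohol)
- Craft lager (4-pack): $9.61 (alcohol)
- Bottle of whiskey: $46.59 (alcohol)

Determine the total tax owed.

Wool sweater $68.40: clothing & footwear → 9% → $6.156
Peanut butter $4.76: groceries → 0% → $0.00
Sparkling wine $22.52: alcohol → 10.75% → $2.4209
Laptop $1873.14: electronics → 8.25% + 2.5% surcharge = 10.75% → $201.36255
Café latte $4.04: ready-to-eat food → 8% → $0.3232
Bottle of merlot $22.67: alcohol → 10.75% → $2.437025
Craft lager (4-pack) $9.61: alcohol → 10.75% → $1.033075
Bottle of whiskey $46.59: alcohol → 10.75% → $5.008425
Unrounded tax sum = $218.741175 → $218.74

$218.74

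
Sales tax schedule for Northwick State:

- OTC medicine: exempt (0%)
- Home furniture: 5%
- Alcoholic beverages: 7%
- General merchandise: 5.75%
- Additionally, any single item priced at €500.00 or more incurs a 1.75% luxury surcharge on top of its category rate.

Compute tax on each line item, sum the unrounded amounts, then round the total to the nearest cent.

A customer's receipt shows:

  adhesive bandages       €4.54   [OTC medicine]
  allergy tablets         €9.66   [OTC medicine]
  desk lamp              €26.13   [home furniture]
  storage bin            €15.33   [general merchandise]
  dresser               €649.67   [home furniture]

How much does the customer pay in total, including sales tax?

Adhesive bandages €4.54: OTC medicine → 0% → €0.00
Allergy tablets €9.66: OTC medicine → 0% → €0.00
Desk lamp €26.13: home furniture → 5% → €1.3065
Storage bin €15.33: general merchandise → 5.75% → €0.881475
Dresser €649.67: home furniture → 5% + 1.75% surcharge = 6.75% → €43.852725
Subtotal = €705.33; unrounded tax = €46.0407 → €46.04; total due = €751.37

€751.37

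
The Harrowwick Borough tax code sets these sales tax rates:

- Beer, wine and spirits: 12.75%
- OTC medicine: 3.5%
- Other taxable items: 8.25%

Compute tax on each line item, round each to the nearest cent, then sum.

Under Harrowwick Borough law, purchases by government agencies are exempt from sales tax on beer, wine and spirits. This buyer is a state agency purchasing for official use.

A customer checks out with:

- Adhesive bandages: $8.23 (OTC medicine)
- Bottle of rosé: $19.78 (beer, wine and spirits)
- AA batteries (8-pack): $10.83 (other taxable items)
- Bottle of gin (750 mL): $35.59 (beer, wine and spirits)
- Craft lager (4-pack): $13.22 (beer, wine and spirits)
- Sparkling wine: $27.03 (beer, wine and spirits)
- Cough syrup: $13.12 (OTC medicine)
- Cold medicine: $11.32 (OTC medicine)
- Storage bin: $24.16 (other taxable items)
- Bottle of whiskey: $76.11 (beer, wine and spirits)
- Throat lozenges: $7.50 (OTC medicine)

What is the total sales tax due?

$4.29

Adhesive bandages $8.23: OTC medicine → 3.5% → $0.29
Bottle of rosé $19.78: beer, wine and spirits, buyer-exempt → 0% → $0.00
AA batteries (8-pack) $10.83: other taxable items → 8.25% → $0.89
Bottle of gin (750 mL) $35.59: beer, wine and spirits, buyer-exempt → 0% → $0.00
Craft lager (4-pack) $13.22: beer, wine and spirits, buyer-exempt → 0% → $0.00
Sparkling wine $27.03: beer, wine and spirits, buyer-exempt → 0% → $0.00
Cough syrup $13.12: OTC medicine → 3.5% → $0.46
Cold medicine $11.32: OTC medicine → 3.5% → $0.40
Storage bin $24.16: other taxable items → 8.25% → $1.99
Bottle of whiskey $76.11: beer, wine and spirits, buyer-exempt → 0% → $0.00
Throat lozenges $7.50: OTC medicine → 3.5% → $0.26
Total tax = $0.29 + $0.89 + $0.46 + $0.40 + $1.99 + $0.26 = $4.29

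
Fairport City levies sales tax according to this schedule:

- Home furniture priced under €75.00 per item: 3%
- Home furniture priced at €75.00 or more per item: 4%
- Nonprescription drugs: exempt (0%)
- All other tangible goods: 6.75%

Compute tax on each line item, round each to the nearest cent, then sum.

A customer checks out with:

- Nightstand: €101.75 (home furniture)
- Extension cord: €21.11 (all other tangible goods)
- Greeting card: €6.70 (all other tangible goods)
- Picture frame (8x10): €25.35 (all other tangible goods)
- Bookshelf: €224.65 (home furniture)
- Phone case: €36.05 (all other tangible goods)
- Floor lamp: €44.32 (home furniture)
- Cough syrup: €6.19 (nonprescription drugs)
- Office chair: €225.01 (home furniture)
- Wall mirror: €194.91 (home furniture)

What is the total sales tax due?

Nightstand €101.75: home furniture, €75.00 or more → 4% → €4.07
Extension cord €21.11: all other tangible goods → 6.75% → €1.42
Greeting card €6.70: all other tangible goods → 6.75% → €0.45
Picture frame (8x10) €25.35: all other tangible goods → 6.75% → €1.71
Bookshelf €224.65: home furniture, €75.00 or more → 4% → €8.99
Phone case €36.05: all other tangible goods → 6.75% → €2.43
Floor lamp €44.32: home furniture, under €75.00 → 3% → €1.33
Cough syrup €6.19: nonprescription drugs → 0% → €0.00
Office chair €225.01: home furniture, €75.00 or more → 4% → €9.00
Wall mirror €194.91: home furniture, €75.00 or more → 4% → €7.80
Total tax = €4.07 + €1.42 + €0.45 + €1.71 + €8.99 + €2.43 + €1.33 + €9.00 + €7.80 = €37.20

€37.20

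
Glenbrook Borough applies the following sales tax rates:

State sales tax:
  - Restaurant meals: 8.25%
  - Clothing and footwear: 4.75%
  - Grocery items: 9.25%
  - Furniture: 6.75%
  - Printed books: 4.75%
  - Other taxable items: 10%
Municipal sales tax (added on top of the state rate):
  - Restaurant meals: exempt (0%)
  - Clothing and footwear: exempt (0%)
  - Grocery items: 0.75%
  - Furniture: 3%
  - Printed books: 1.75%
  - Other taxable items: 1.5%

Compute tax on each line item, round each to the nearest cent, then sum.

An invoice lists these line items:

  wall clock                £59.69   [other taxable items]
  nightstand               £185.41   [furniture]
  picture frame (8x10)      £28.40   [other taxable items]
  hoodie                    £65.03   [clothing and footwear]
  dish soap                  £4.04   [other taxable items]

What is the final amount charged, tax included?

Wall clock £59.69: other taxable items → 10% + 1.5% municipal = 11.5% → £6.86
Nightstand £185.41: furniture → 6.75% + 3% municipal = 9.75% → £18.08
Picture frame (8x10) £28.40: other taxable items → 10% + 1.5% municipal = 11.5% → £3.27
Hoodie £65.03: clothing and footwear → 4.75% + 0% municipal = 4.75% → £3.09
Dish soap £4.04: other taxable items → 10% + 1.5% municipal = 11.5% → £0.46
Subtotal = £342.57; tax = £31.76; total due = £374.33

£374.33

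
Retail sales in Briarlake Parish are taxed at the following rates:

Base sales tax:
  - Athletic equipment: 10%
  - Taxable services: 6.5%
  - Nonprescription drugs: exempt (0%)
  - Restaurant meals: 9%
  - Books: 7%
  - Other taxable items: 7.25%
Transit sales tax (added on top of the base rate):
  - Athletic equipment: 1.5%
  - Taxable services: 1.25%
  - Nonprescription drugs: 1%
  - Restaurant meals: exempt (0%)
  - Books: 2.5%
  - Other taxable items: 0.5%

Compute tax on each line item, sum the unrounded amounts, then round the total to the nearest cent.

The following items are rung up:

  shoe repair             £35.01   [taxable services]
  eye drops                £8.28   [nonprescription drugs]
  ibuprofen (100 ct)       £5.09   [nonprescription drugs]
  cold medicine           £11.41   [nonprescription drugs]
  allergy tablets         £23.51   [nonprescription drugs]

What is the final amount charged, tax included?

£86.50

Shoe repair £35.01: taxable services → 6.5% + 1.25% transit = 7.75% → £2.713275
Eye drops £8.28: nonprescription drugs → 0% + 1% transit = 1% → £0.0828
Ibuprofen (100 ct) £5.09: nonprescription drugs → 0% + 1% transit = 1% → £0.0509
Cold medicine £11.41: nonprescription drugs → 0% + 1% transit = 1% → £0.1141
Allergy tablets £23.51: nonprescription drugs → 0% + 1% transit = 1% → £0.2351
Subtotal = £83.30; unrounded tax = £3.196175 → £3.20; total due = £86.50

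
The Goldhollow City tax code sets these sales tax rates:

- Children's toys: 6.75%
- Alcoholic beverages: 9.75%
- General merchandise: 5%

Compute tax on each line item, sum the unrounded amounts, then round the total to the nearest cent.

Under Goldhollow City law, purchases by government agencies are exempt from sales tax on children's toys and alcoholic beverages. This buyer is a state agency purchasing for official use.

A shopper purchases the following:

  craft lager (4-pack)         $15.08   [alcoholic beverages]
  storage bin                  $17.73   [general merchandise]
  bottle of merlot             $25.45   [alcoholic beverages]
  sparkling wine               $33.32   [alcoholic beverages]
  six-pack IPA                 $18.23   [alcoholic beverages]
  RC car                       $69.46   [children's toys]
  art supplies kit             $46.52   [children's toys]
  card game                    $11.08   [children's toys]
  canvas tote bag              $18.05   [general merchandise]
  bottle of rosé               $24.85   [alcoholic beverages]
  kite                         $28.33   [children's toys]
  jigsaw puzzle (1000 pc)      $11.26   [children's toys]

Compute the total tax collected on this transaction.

$1.79

Craft lager (4-pack) $15.08: alcoholic beverages, buyer-exempt → 0% → $0.00
Storage bin $17.73: general merchandise → 5% → $0.8865
Bottle of merlot $25.45: alcoholic beverages, buyer-exempt → 0% → $0.00
Sparkling wine $33.32: alcoholic beverages, buyer-exempt → 0% → $0.00
Six-pack IPA $18.23: alcoholic beverages, buyer-exempt → 0% → $0.00
RC car $69.46: children's toys, buyer-exempt → 0% → $0.00
Art supplies kit $46.52: children's toys, buyer-exempt → 0% → $0.00
Card game $11.08: children's toys, buyer-exempt → 0% → $0.00
Canvas tote bag $18.05: general merchandise → 5% → $0.9025
Bottle of rosé $24.85: alcoholic beverages, buyer-exempt → 0% → $0.00
Kite $28.33: children's toys, buyer-exempt → 0% → $0.00
Jigsaw puzzle (1000 pc) $11.26: children's toys, buyer-exempt → 0% → $0.00
Unrounded tax sum = $1.789 → $1.79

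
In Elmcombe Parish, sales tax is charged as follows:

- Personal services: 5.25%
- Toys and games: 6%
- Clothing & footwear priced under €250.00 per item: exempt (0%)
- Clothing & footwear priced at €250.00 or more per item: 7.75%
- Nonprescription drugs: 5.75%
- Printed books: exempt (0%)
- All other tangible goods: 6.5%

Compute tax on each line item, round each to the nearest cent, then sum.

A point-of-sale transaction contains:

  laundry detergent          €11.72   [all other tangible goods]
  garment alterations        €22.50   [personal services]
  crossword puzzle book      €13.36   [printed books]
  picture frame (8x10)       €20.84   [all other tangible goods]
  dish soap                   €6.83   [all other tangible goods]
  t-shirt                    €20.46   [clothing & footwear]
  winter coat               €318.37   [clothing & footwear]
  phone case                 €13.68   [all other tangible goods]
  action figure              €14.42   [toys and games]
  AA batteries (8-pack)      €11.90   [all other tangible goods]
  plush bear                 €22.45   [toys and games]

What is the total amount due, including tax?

Laundry detergent €11.72: all other tangible goods → 6.5% → €0.76
Garment alterations €22.50: personal services → 5.25% → €1.18
Crossword puzzle book €13.36: printed books → 0% → €0.00
Picture frame (8x10) €20.84: all other tangible goods → 6.5% → €1.35
Dish soap €6.83: all other tangible goods → 6.5% → €0.44
T-shirt €20.46: clothing & footwear, under €250.00 → 0% → €0.00
Winter coat €318.37: clothing & footwear, €250.00 or more → 7.75% → €24.67
Phone case €13.68: all other tangible goods → 6.5% → €0.89
Action figure €14.42: toys and games → 6% → €0.87
AA batteries (8-pack) €11.90: all other tangible goods → 6.5% → €0.77
Plush bear €22.45: toys and games → 6% → €1.35
Subtotal = €476.53; tax = €32.28; total due = €508.81

€508.81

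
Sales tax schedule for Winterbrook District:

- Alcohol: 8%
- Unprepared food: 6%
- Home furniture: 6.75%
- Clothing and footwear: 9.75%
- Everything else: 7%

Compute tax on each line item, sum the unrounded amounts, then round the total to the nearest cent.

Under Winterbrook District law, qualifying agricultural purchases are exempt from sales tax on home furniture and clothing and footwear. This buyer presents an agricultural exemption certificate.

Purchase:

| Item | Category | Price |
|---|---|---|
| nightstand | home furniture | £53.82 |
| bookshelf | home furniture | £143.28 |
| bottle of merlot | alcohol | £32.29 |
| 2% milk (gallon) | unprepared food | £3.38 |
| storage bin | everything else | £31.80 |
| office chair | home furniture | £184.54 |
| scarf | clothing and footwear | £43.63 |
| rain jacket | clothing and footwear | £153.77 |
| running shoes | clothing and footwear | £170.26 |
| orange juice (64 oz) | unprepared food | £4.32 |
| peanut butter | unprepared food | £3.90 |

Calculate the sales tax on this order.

Nightstand £53.82: home furniture, buyer-exempt → 0% → £0.00
Bookshelf £143.28: home furniture, buyer-exempt → 0% → £0.00
Bottle of merlot £32.29: alcohol → 8% → £2.5832
2% milk (gallon) £3.38: unprepared food → 6% → £0.2028
Storage bin £31.80: everything else → 7% → £2.226
Office chair £184.54: home furniture, buyer-exempt → 0% → £0.00
Scarf £43.63: clothing and footwear, buyer-exempt → 0% → £0.00
Rain jacket £153.77: clothing and footwear, buyer-exempt → 0% → £0.00
Running shoes £170.26: clothing and footwear, buyer-exempt → 0% → £0.00
Orange juice (64 oz) £4.32: unprepared food → 6% → £0.2592
Peanut butter £3.90: unprepared food → 6% → £0.234
Unrounded tax sum = £5.5052 → £5.51

£5.51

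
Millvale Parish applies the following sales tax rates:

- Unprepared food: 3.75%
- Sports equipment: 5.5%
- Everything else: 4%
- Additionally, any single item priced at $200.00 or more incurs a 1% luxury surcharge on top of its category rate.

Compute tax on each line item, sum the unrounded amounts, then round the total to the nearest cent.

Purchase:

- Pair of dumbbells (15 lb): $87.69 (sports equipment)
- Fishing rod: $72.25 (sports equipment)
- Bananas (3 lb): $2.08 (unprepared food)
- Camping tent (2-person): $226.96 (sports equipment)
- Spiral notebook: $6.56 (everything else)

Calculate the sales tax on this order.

$23.89

Pair of dumbbells (15 lb) $87.69: sports equipment → 5.5% → $4.82295
Fishing rod $72.25: sports equipment → 5.5% → $3.97375
Bananas (3 lb) $2.08: unprepared food → 3.75% → $0.078
Camping tent (2-person) $226.96: sports equipment → 5.5% + 1% surcharge = 6.5% → $14.7524
Spiral notebook $6.56: everything else → 4% → $0.2624
Unrounded tax sum = $23.8895 → $23.89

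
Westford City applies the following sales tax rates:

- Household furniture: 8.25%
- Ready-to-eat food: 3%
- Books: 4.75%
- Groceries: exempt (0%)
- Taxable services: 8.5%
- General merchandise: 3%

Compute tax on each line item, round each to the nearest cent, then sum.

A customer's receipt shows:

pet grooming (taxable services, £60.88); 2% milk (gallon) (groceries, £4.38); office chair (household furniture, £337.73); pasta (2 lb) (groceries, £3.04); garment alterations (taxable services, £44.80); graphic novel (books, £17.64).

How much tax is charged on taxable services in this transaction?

£8.98

Pet grooming £60.88: taxable services → 8.5% → £5.17
Garment alterations £44.80: taxable services → 8.5% → £3.81
Tax on taxable services = £5.17 + £3.81 = £8.98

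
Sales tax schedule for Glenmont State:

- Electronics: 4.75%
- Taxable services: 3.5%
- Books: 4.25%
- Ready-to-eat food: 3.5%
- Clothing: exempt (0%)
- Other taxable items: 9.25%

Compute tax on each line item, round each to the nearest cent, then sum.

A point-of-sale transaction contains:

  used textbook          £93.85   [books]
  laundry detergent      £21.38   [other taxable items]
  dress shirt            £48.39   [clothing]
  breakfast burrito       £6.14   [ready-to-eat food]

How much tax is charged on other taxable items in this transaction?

£1.98

Laundry detergent £21.38: other taxable items → 9.25% → £1.98
Tax on other taxable items = £1.98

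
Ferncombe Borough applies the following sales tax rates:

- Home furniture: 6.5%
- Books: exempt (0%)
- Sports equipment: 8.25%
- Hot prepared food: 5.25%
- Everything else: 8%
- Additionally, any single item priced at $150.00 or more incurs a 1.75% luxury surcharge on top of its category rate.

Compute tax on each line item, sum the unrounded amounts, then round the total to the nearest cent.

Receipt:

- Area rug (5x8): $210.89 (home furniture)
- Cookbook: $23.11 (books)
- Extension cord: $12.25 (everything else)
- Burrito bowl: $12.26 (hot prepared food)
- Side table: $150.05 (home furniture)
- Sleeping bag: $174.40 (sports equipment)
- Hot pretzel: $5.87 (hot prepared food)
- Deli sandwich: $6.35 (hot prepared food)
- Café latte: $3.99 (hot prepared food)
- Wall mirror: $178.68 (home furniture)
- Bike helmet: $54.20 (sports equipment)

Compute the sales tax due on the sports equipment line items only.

$21.91

Sleeping bag $174.40: sports equipment → 8.25% + 1.75% surcharge = 10% → $17.44
Bike helmet $54.20: sports equipment → 8.25% → $4.4715
Tax on sports equipment: unrounded sum = $21.9115 → $21.91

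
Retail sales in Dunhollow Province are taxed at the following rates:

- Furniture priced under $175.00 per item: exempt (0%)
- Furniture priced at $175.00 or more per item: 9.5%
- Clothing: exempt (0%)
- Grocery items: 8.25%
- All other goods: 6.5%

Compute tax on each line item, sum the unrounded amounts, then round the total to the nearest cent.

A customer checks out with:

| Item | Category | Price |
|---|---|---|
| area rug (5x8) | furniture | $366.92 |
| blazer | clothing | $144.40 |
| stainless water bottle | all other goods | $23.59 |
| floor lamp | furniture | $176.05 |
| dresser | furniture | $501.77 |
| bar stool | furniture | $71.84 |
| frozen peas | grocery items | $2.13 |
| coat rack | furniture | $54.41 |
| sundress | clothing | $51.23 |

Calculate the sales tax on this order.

$100.96

Area rug (5x8) $366.92: furniture, $175.00 or more → 9.5% → $34.8574
Blazer $144.40: clothing → 0% → $0.00
Stainless water bottle $23.59: all other goods → 6.5% → $1.53335
Floor lamp $176.05: furniture, $175.00 or more → 9.5% → $16.72475
Dresser $501.77: furniture, $175.00 or more → 9.5% → $47.66815
Bar stool $71.84: furniture, under $175.00 → 0% → $0.00
Frozen peas $2.13: grocery items → 8.25% → $0.175725
Coat rack $54.41: furniture, under $175.00 → 0% → $0.00
Sundress $51.23: clothing → 0% → $0.00
Unrounded tax sum = $100.959375 → $100.96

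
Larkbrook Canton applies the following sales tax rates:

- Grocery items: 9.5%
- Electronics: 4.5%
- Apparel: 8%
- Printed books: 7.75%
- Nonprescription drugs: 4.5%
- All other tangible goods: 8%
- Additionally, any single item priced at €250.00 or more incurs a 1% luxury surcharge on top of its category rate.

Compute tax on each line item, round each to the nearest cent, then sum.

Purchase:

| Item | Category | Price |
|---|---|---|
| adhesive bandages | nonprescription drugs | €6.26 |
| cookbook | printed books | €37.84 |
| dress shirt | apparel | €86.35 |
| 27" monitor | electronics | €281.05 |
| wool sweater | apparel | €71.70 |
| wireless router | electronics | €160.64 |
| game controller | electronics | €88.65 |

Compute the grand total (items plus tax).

Adhesive bandages €6.26: nonprescription drugs → 4.5% → €0.28
Cookbook €37.84: printed books → 7.75% → €2.93
Dress shirt €86.35: apparel → 8% → €6.91
27" monitor €281.05: electronics → 4.5% + 1% surcharge = 5.5% → €15.46
Wool sweater €71.70: apparel → 8% → €5.74
Wireless router €160.64: electronics → 4.5% → €7.23
Game controller €88.65: electronics → 4.5% → €3.99
Subtotal = €732.49; tax = €42.54; total due = €775.03

€775.03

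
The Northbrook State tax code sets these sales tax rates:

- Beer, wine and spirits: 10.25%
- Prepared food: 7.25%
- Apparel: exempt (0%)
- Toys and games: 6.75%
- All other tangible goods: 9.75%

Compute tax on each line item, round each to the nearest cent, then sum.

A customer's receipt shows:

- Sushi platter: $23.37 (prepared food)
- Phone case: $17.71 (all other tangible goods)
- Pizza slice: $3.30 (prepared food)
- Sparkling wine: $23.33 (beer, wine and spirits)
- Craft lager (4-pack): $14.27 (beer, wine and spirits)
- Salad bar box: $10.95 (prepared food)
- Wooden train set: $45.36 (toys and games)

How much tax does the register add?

Sushi platter $23.37: prepared food → 7.25% → $1.69
Phone case $17.71: all other tangible goods → 9.75% → $1.73
Pizza slice $3.30: prepared food → 7.25% → $0.24
Sparkling wine $23.33: beer, wine and spirits → 10.25% → $2.39
Craft lager (4-pack) $14.27: beer, wine and spirits → 10.25% → $1.46
Salad bar box $10.95: prepared food → 7.25% → $0.79
Wooden train set $45.36: toys and games → 6.75% → $3.06
Total tax = $1.69 + $1.73 + $0.24 + $2.39 + $1.46 + $0.79 + $3.06 = $11.36

$11.36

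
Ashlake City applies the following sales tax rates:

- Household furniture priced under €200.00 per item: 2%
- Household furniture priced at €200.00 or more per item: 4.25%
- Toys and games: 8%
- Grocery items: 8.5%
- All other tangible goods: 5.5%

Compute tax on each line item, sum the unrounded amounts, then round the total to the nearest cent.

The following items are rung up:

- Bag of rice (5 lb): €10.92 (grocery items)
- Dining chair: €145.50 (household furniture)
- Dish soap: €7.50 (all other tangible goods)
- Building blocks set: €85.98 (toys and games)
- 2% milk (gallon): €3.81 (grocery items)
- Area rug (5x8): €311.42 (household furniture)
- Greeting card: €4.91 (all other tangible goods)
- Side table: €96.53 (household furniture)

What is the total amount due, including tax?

Bag of rice (5 lb) €10.92: grocery items → 8.5% → €0.9282
Dining chair €145.50: household furniture, under €200.00 → 2% → €2.91
Dish soap €7.50: all other tangible goods → 5.5% → €0.4125
Building blocks set €85.98: toys and games → 8% → €6.8784
2% milk (gallon) €3.81: grocery items → 8.5% → €0.32385
Area rug (5x8) €311.42: household furniture, €200.00 or more → 4.25% → €13.23535
Greeting card €4.91: all other tangible goods → 5.5% → €0.27005
Side table €96.53: household furniture, under €200.00 → 2% → €1.9306
Subtotal = €666.57; unrounded tax = €26.88895 → €26.89; total due = €693.46

€693.46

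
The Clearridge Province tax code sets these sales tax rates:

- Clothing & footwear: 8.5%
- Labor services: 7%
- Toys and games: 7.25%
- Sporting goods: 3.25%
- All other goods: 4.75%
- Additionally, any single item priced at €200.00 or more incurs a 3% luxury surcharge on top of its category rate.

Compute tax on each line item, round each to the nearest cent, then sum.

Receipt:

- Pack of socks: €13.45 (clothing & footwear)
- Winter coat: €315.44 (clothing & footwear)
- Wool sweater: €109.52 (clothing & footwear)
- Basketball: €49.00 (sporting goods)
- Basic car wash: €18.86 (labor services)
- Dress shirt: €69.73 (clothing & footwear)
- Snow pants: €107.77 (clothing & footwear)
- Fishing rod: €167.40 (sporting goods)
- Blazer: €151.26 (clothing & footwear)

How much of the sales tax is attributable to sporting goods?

Basketball €49.00: sporting goods → 3.25% → €1.59
Fishing rod €167.40: sporting goods → 3.25% → €5.44
Tax on sporting goods = €1.59 + €5.44 = €7.03

€7.03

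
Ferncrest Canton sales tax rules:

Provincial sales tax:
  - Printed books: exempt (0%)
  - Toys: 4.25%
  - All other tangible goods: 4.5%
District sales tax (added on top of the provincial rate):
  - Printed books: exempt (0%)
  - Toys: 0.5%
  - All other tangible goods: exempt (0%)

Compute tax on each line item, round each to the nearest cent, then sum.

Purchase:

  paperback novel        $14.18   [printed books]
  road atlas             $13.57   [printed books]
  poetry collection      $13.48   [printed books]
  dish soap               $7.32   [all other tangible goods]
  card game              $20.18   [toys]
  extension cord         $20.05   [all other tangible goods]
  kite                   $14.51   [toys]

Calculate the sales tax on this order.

$2.88

Paperback novel $14.18: printed books → 0% + 0% district = 0% → $0.00
Road atlas $13.57: printed books → 0% + 0% district = 0% → $0.00
Poetry collection $13.48: printed books → 0% + 0% district = 0% → $0.00
Dish soap $7.32: all other tangible goods → 4.5% + 0% district = 4.5% → $0.33
Card game $20.18: toys → 4.25% + 0.5% district = 4.75% → $0.96
Extension cord $20.05: all other tangible goods → 4.5% + 0% district = 4.5% → $0.90
Kite $14.51: toys → 4.25% + 0.5% district = 4.75% → $0.69
Total tax = $0.33 + $0.96 + $0.90 + $0.69 = $2.88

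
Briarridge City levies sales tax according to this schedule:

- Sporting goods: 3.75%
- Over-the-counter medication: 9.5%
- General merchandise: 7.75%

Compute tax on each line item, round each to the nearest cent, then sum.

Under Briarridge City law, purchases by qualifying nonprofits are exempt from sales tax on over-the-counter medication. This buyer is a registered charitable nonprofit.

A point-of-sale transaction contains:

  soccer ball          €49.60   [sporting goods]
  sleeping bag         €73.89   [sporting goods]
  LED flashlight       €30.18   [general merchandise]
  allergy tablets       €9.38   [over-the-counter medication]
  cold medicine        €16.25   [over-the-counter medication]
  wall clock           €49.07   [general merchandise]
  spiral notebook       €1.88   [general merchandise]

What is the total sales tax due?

€10.92

Soccer ball €49.60: sporting goods → 3.75% → €1.86
Sleeping bag €73.89: sporting goods → 3.75% → €2.77
LED flashlight €30.18: general merchandise → 7.75% → €2.34
Allergy tablets €9.38: over-the-counter medication, buyer-exempt → 0% → €0.00
Cold medicine €16.25: over-the-counter medication, buyer-exempt → 0% → €0.00
Wall clock €49.07: general merchandise → 7.75% → €3.80
Spiral notebook €1.88: general merchandise → 7.75% → €0.15
Total tax = €1.86 + €2.77 + €2.34 + €3.80 + €0.15 = €10.92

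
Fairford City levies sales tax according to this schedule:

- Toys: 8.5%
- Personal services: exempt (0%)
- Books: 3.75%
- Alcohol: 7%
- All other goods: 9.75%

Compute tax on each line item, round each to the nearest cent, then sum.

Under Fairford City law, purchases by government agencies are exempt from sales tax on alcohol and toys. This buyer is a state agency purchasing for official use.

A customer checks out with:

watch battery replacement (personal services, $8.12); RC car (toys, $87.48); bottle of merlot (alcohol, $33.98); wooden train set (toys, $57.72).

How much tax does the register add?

Watch battery replacement $8.12: personal services → 0% → $0.00
RC car $87.48: toys, buyer-exempt → 0% → $0.00
Bottle of merlot $33.98: alcohol, buyer-exempt → 0% → $0.00
Wooden train set $57.72: toys, buyer-exempt → 0% → $0.00
Total tax = $0.00

$0.00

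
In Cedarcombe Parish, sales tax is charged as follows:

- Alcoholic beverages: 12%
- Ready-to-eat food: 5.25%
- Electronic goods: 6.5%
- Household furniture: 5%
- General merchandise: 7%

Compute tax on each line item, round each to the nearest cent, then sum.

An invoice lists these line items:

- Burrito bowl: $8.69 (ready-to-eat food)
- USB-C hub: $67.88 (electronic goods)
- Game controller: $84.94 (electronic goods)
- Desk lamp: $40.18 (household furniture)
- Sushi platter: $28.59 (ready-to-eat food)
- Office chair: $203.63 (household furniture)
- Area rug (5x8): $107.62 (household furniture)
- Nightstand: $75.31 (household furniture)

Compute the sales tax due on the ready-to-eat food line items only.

Burrito bowl $8.69: ready-to-eat food → 5.25% → $0.46
Sushi platter $28.59: ready-to-eat food → 5.25% → $1.50
Tax on ready-to-eat food = $0.46 + $1.50 = $1.96

$1.96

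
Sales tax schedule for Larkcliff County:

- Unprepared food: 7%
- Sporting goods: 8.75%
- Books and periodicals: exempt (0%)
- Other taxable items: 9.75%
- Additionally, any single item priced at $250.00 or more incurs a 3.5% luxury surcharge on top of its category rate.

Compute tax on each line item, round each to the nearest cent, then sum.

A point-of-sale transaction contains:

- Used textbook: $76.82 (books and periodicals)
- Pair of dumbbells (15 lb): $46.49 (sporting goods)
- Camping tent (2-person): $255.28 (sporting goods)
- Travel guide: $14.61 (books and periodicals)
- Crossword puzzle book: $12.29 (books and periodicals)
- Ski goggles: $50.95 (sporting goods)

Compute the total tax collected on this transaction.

Used textbook $76.82: books and periodicals → 0% → $0.00
Pair of dumbbells (15 lb) $46.49: sporting goods → 8.75% → $4.07
Camping tent (2-person) $255.28: sporting goods → 8.75% + 3.5% surcharge = 12.25% → $31.27
Travel guide $14.61: books and periodicals → 0% → $0.00
Crossword puzzle book $12.29: books and periodicals → 0% → $0.00
Ski goggles $50.95: sporting goods → 8.75% → $4.46
Total tax = $4.07 + $31.27 + $4.46 = $39.80

$39.80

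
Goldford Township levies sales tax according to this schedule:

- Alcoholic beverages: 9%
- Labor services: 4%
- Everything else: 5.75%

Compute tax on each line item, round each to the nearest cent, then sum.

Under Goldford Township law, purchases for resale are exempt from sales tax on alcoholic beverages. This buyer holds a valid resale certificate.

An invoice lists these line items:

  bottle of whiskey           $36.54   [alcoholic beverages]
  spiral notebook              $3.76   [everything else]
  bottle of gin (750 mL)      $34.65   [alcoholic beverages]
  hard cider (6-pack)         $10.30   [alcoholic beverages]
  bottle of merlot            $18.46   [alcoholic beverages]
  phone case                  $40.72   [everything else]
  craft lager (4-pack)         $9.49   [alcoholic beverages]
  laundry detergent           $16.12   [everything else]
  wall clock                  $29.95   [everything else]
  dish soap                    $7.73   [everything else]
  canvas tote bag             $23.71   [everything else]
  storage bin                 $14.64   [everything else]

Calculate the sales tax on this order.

$7.85

Bottle of whiskey $36.54: alcoholic beverages, buyer-exempt → 0% → $0.00
Spiral notebook $3.76: everything else → 5.75% → $0.22
Bottle of gin (750 mL) $34.65: alcoholic beverages, buyer-exempt → 0% → $0.00
Hard cider (6-pack) $10.30: alcoholic beverages, buyer-exempt → 0% → $0.00
Bottle of merlot $18.46: alcoholic beverages, buyer-exempt → 0% → $0.00
Phone case $40.72: everything else → 5.75% → $2.34
Craft lager (4-pack) $9.49: alcoholic beverages, buyer-exempt → 0% → $0.00
Laundry detergent $16.12: everything else → 5.75% → $0.93
Wall clock $29.95: everything else → 5.75% → $1.72
Dish soap $7.73: everything else → 5.75% → $0.44
Canvas tote bag $23.71: everything else → 5.75% → $1.36
Storage bin $14.64: everything else → 5.75% → $0.84
Total tax = $0.22 + $2.34 + $0.93 + $1.72 + $0.44 + $1.36 + $0.84 = $7.85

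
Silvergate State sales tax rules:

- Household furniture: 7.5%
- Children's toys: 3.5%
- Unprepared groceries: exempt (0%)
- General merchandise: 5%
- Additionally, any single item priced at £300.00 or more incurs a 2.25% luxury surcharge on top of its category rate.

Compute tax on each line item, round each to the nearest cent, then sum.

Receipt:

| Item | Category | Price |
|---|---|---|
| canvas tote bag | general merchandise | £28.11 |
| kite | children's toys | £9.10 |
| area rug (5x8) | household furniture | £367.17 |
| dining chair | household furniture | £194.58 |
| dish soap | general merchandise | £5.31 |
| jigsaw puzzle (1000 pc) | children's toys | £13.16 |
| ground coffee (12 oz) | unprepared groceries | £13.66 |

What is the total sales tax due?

£52.85

Canvas tote bag £28.11: general merchandise → 5% → £1.41
Kite £9.10: children's toys → 3.5% → £0.32
Area rug (5x8) £367.17: household furniture → 7.5% + 2.25% surcharge = 9.75% → £35.80
Dining chair £194.58: household furniture → 7.5% → £14.59
Dish soap £5.31: general merchandise → 5% → £0.27
Jigsaw puzzle (1000 pc) £13.16: children's toys → 3.5% → £0.46
Ground coffee (12 oz) £13.66: unprepared groceries → 0% → £0.00
Total tax = £1.41 + £0.32 + £35.80 + £14.59 + £0.27 + £0.46 = £52.85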